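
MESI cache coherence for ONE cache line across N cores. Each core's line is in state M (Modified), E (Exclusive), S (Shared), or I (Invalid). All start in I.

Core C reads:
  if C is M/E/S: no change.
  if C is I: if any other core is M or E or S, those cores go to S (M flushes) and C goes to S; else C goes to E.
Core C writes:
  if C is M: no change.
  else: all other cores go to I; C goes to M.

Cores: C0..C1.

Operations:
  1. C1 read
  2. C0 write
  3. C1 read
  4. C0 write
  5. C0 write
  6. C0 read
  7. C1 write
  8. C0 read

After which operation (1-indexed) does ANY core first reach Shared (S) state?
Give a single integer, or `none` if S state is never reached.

Answer: 3

Derivation:
Op 1: C1 read [C1 read from I: no other sharers -> C1=E (exclusive)] -> [I,E]
Op 2: C0 write [C0 write: invalidate ['C1=E'] -> C0=M] -> [M,I]
Op 3: C1 read [C1 read from I: others=['C0=M'] -> C1=S, others downsized to S] -> [S,S]
  -> First S state at op 3; remaining ops need not be traced.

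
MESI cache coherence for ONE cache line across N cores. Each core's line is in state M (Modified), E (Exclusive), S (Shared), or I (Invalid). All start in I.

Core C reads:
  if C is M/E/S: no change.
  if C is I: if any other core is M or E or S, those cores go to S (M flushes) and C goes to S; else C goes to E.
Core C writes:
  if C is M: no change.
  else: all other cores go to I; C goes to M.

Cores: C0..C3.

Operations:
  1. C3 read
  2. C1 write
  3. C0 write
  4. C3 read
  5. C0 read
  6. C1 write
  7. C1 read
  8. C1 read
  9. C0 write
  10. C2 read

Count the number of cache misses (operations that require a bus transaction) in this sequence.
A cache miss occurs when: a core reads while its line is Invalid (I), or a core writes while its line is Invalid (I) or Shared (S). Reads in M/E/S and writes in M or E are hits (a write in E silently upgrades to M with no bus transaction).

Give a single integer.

Answer: 7

Derivation:
Op 1: C3 read [C3 read from I: no other sharers -> C3=E (exclusive)] -> [I,I,I,E] [MISS #1: read from I]
Op 2: C1 write [C1 write: invalidate ['C3=E'] -> C1=M] -> [I,M,I,I] [MISS #2: write from I]
Op 3: C0 write [C0 write: invalidate ['C1=M'] -> C0=M] -> [M,I,I,I] [MISS #3: write from I]
Op 4: C3 read [C3 read from I: others=['C0=M'] -> C3=S, others downsized to S] -> [S,I,I,S] [MISS #4: read from I]
Op 5: C0 read [C0 read: already in S, no change] -> [S,I,I,S] [hit: read from S]
Op 6: C1 write [C1 write: invalidate ['C0=S', 'C3=S'] -> C1=M] -> [I,M,I,I] [MISS #5: write from I]
Op 7: C1 read [C1 read: already in M, no change] -> [I,M,I,I] [hit: read from M]
Op 8: C1 read [C1 read: already in M, no change] -> [I,M,I,I] [hit: read from M]
Op 9: C0 write [C0 write: invalidate ['C1=M'] -> C0=M] -> [M,I,I,I] [MISS #6: write from I]
Op 10: C2 read [C2 read from I: others=['C0=M'] -> C2=S, others downsized to S] -> [S,I,S,I] [MISS #7: read from I]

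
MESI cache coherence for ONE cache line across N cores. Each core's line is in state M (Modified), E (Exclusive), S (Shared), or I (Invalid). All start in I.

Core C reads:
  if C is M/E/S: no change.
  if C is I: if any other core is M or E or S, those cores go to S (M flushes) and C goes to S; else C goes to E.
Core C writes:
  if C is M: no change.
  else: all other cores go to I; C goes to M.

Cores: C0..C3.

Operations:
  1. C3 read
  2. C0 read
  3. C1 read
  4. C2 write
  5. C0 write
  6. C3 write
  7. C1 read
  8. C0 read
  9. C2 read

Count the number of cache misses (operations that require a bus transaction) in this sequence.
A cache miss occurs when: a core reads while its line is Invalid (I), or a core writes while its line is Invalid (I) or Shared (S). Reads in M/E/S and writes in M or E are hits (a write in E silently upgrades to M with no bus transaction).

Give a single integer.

Answer: 9

Derivation:
Op 1: C3 read [C3 read from I: no other sharers -> C3=E (exclusive)] -> [I,I,I,E] [MISS #1: read from I]
Op 2: C0 read [C0 read from I: others=['C3=E'] -> C0=S, others downsized to S] -> [S,I,I,S] [MISS #2: read from I]
Op 3: C1 read [C1 read from I: others=['C0=S', 'C3=S'] -> C1=S, others downsized to S] -> [S,S,I,S] [MISS #3: read from I]
Op 4: C2 write [C2 write: invalidate ['C0=S', 'C1=S', 'C3=S'] -> C2=M] -> [I,I,M,I] [MISS #4: write from I]
Op 5: C0 write [C0 write: invalidate ['C2=M'] -> C0=M] -> [M,I,I,I] [MISS #5: write from I]
Op 6: C3 write [C3 write: invalidate ['C0=M'] -> C3=M] -> [I,I,I,M] [MISS #6: write from I]
Op 7: C1 read [C1 read from I: others=['C3=M'] -> C1=S, others downsized to S] -> [I,S,I,S] [MISS #7: read from I]
Op 8: C0 read [C0 read from I: others=['C1=S', 'C3=S'] -> C0=S, others downsized to S] -> [S,S,I,S] [MISS #8: read from I]
Op 9: C2 read [C2 read from I: others=['C0=S', 'C1=S', 'C3=S'] -> C2=S, others downsized to S] -> [S,S,S,S] [MISS #9: read from I]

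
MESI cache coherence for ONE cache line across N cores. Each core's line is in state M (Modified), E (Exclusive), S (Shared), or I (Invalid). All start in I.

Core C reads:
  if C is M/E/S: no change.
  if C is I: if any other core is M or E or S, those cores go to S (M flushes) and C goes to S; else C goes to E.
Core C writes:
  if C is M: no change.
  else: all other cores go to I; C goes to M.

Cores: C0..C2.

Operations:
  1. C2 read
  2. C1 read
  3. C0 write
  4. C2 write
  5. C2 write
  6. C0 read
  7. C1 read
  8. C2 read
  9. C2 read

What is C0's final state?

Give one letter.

Op 1: C2 read [C2 read from I: no other sharers -> C2=E (exclusive)] -> [I,I,E]
Op 2: C1 read [C1 read from I: others=['C2=E'] -> C1=S, others downsized to S] -> [I,S,S]
Op 3: C0 write [C0 write: invalidate ['C1=S', 'C2=S'] -> C0=M] -> [M,I,I]
Op 4: C2 write [C2 write: invalidate ['C0=M'] -> C2=M] -> [I,I,M]
Op 5: C2 write [C2 write: already M (modified), no change] -> [I,I,M]
Op 6: C0 read [C0 read from I: others=['C2=M'] -> C0=S, others downsized to S] -> [S,I,S]
Op 7: C1 read [C1 read from I: others=['C0=S', 'C2=S'] -> C1=S, others downsized to S] -> [S,S,S]
Op 8: C2 read [C2 read: already in S, no change] -> [S,S,S]
Op 9: C2 read [C2 read: already in S, no change] -> [S,S,S]

Answer: S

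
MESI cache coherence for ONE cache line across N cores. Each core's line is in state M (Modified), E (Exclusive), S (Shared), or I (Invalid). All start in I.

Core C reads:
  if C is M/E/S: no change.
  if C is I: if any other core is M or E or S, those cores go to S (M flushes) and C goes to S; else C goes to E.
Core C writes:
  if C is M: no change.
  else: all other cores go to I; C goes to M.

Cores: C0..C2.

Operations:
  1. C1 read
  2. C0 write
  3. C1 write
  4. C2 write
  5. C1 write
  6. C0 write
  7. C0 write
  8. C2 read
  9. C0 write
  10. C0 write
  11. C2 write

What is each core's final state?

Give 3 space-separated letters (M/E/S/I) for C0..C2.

Answer: I I M

Derivation:
Op 1: C1 read [C1 read from I: no other sharers -> C1=E (exclusive)] -> [I,E,I]
Op 2: C0 write [C0 write: invalidate ['C1=E'] -> C0=M] -> [M,I,I]
Op 3: C1 write [C1 write: invalidate ['C0=M'] -> C1=M] -> [I,M,I]
Op 4: C2 write [C2 write: invalidate ['C1=M'] -> C2=M] -> [I,I,M]
Op 5: C1 write [C1 write: invalidate ['C2=M'] -> C1=M] -> [I,M,I]
Op 6: C0 write [C0 write: invalidate ['C1=M'] -> C0=M] -> [M,I,I]
Op 7: C0 write [C0 write: already M (modified), no change] -> [M,I,I]
Op 8: C2 read [C2 read from I: others=['C0=M'] -> C2=S, others downsized to S] -> [S,I,S]
Op 9: C0 write [C0 write: invalidate ['C2=S'] -> C0=M] -> [M,I,I]
Op 10: C0 write [C0 write: already M (modified), no change] -> [M,I,I]
Op 11: C2 write [C2 write: invalidate ['C0=M'] -> C2=M] -> [I,I,M]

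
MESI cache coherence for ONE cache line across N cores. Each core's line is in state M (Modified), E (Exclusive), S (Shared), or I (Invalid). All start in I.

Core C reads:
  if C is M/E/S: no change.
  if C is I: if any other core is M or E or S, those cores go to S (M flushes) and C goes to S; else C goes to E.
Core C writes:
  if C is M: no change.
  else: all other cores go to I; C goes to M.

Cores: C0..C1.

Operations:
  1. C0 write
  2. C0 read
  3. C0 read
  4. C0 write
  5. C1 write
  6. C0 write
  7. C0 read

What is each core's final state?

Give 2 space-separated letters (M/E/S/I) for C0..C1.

Answer: M I

Derivation:
Op 1: C0 write [C0 write: invalidate none -> C0=M] -> [M,I]
Op 2: C0 read [C0 read: already in M, no change] -> [M,I]
Op 3: C0 read [C0 read: already in M, no change] -> [M,I]
Op 4: C0 write [C0 write: already M (modified), no change] -> [M,I]
Op 5: C1 write [C1 write: invalidate ['C0=M'] -> C1=M] -> [I,M]
Op 6: C0 write [C0 write: invalidate ['C1=M'] -> C0=M] -> [M,I]
Op 7: C0 read [C0 read: already in M, no change] -> [M,I]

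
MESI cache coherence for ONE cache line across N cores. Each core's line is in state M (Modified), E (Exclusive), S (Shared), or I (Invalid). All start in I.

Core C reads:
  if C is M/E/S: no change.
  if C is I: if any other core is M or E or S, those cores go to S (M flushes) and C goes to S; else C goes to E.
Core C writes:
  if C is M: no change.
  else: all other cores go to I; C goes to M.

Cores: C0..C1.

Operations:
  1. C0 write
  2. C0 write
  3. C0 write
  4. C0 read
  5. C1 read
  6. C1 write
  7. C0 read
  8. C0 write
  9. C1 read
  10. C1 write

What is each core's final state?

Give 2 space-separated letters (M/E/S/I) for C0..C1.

Op 1: C0 write [C0 write: invalidate none -> C0=M] -> [M,I]
Op 2: C0 write [C0 write: already M (modified), no change] -> [M,I]
Op 3: C0 write [C0 write: already M (modified), no change] -> [M,I]
Op 4: C0 read [C0 read: already in M, no change] -> [M,I]
Op 5: C1 read [C1 read from I: others=['C0=M'] -> C1=S, others downsized to S] -> [S,S]
Op 6: C1 write [C1 write: invalidate ['C0=S'] -> C1=M] -> [I,M]
Op 7: C0 read [C0 read from I: others=['C1=M'] -> C0=S, others downsized to S] -> [S,S]
Op 8: C0 write [C0 write: invalidate ['C1=S'] -> C0=M] -> [M,I]
Op 9: C1 read [C1 read from I: others=['C0=M'] -> C1=S, others downsized to S] -> [S,S]
Op 10: C1 write [C1 write: invalidate ['C0=S'] -> C1=M] -> [I,M]

Answer: I M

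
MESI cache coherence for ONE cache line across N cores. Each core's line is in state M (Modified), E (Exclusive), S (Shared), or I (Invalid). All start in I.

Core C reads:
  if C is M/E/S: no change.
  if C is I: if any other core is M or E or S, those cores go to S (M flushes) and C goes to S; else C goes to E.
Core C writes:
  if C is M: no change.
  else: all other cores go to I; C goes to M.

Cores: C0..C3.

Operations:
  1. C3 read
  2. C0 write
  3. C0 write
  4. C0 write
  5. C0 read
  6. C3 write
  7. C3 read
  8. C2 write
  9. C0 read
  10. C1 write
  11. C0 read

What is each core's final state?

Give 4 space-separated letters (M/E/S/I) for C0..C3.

Op 1: C3 read [C3 read from I: no other sharers -> C3=E (exclusive)] -> [I,I,I,E]
Op 2: C0 write [C0 write: invalidate ['C3=E'] -> C0=M] -> [M,I,I,I]
Op 3: C0 write [C0 write: already M (modified), no change] -> [M,I,I,I]
Op 4: C0 write [C0 write: already M (modified), no change] -> [M,I,I,I]
Op 5: C0 read [C0 read: already in M, no change] -> [M,I,I,I]
Op 6: C3 write [C3 write: invalidate ['C0=M'] -> C3=M] -> [I,I,I,M]
Op 7: C3 read [C3 read: already in M, no change] -> [I,I,I,M]
Op 8: C2 write [C2 write: invalidate ['C3=M'] -> C2=M] -> [I,I,M,I]
Op 9: C0 read [C0 read from I: others=['C2=M'] -> C0=S, others downsized to S] -> [S,I,S,I]
Op 10: C1 write [C1 write: invalidate ['C0=S', 'C2=S'] -> C1=M] -> [I,M,I,I]
Op 11: C0 read [C0 read from I: others=['C1=M'] -> C0=S, others downsized to S] -> [S,S,I,I]

Answer: S S I I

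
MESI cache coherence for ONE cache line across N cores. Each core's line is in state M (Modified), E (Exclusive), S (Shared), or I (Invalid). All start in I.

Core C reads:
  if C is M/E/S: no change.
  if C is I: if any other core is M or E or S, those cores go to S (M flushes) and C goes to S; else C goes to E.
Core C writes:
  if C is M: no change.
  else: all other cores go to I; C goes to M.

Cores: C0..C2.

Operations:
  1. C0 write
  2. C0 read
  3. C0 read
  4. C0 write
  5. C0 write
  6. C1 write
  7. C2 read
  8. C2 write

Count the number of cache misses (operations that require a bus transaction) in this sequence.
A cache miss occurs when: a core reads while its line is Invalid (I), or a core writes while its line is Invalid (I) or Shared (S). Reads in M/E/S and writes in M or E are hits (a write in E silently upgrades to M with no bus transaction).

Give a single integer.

Op 1: C0 write [C0 write: invalidate none -> C0=M] -> [M,I,I] [MISS #1: write from I]
Op 2: C0 read [C0 read: already in M, no change] -> [M,I,I] [hit: read from M]
Op 3: C0 read [C0 read: already in M, no change] -> [M,I,I] [hit: read from M]
Op 4: C0 write [C0 write: already M (modified), no change] -> [M,I,I] [hit: write from M]
Op 5: C0 write [C0 write: already M (modified), no change] -> [M,I,I] [hit: write from M]
Op 6: C1 write [C1 write: invalidate ['C0=M'] -> C1=M] -> [I,M,I] [MISS #2: write from I]
Op 7: C2 read [C2 read from I: others=['C1=M'] -> C2=S, others downsized to S] -> [I,S,S] [MISS #3: read from I]
Op 8: C2 write [C2 write: invalidate ['C1=S'] -> C2=M] -> [I,I,M] [MISS #4: write from S]

Answer: 4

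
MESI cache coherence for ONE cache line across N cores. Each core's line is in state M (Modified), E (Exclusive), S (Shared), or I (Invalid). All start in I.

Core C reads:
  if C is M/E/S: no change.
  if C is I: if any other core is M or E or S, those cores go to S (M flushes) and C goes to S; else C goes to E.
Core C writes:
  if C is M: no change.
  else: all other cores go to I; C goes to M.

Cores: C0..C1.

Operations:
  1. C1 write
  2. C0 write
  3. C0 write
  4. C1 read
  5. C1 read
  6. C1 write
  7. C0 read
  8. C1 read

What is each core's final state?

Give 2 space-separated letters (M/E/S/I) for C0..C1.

Answer: S S

Derivation:
Op 1: C1 write [C1 write: invalidate none -> C1=M] -> [I,M]
Op 2: C0 write [C0 write: invalidate ['C1=M'] -> C0=M] -> [M,I]
Op 3: C0 write [C0 write: already M (modified), no change] -> [M,I]
Op 4: C1 read [C1 read from I: others=['C0=M'] -> C1=S, others downsized to S] -> [S,S]
Op 5: C1 read [C1 read: already in S, no change] -> [S,S]
Op 6: C1 write [C1 write: invalidate ['C0=S'] -> C1=M] -> [I,M]
Op 7: C0 read [C0 read from I: others=['C1=M'] -> C0=S, others downsized to S] -> [S,S]
Op 8: C1 read [C1 read: already in S, no change] -> [S,S]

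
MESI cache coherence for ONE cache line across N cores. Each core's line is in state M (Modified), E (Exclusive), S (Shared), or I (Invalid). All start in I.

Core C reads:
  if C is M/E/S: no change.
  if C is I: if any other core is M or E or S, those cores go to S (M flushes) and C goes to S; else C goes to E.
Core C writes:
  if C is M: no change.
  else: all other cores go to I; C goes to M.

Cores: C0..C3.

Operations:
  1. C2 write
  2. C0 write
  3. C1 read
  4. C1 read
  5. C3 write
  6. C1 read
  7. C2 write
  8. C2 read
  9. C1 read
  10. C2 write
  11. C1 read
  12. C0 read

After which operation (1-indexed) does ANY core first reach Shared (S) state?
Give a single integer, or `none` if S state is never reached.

Answer: 3

Derivation:
Op 1: C2 write [C2 write: invalidate none -> C2=M] -> [I,I,M,I]
Op 2: C0 write [C0 write: invalidate ['C2=M'] -> C0=M] -> [M,I,I,I]
Op 3: C1 read [C1 read from I: others=['C0=M'] -> C1=S, others downsized to S] -> [S,S,I,I]
  -> First S state at op 3; remaining ops need not be traced.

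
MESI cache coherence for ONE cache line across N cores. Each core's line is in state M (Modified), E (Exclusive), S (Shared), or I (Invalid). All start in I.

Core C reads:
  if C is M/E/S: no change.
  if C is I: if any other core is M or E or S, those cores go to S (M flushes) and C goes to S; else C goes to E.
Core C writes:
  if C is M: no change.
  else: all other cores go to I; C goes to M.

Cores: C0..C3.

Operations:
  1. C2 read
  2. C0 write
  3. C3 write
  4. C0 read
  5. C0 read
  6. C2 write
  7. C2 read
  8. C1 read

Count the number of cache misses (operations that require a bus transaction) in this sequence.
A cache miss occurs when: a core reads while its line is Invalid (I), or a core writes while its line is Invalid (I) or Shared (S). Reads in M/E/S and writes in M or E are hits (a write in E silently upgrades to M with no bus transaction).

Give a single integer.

Op 1: C2 read [C2 read from I: no other sharers -> C2=E (exclusive)] -> [I,I,E,I] [MISS #1: read from I]
Op 2: C0 write [C0 write: invalidate ['C2=E'] -> C0=M] -> [M,I,I,I] [MISS #2: write from I]
Op 3: C3 write [C3 write: invalidate ['C0=M'] -> C3=M] -> [I,I,I,M] [MISS #3: write from I]
Op 4: C0 read [C0 read from I: others=['C3=M'] -> C0=S, others downsized to S] -> [S,I,I,S] [MISS #4: read from I]
Op 5: C0 read [C0 read: already in S, no change] -> [S,I,I,S] [hit: read from S]
Op 6: C2 write [C2 write: invalidate ['C0=S', 'C3=S'] -> C2=M] -> [I,I,M,I] [MISS #5: write from I]
Op 7: C2 read [C2 read: already in M, no change] -> [I,I,M,I] [hit: read from M]
Op 8: C1 read [C1 read from I: others=['C2=M'] -> C1=S, others downsized to S] -> [I,S,S,I] [MISS #6: read from I]

Answer: 6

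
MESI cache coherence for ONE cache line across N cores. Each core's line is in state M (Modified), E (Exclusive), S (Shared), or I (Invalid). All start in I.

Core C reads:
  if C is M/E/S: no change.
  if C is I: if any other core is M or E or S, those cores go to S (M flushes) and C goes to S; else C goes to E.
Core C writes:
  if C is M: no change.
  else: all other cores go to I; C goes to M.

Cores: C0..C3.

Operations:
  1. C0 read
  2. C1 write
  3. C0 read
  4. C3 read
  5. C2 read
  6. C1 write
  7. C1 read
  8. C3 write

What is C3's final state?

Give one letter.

Answer: M

Derivation:
Op 1: C0 read [C0 read from I: no other sharers -> C0=E (exclusive)] -> [E,I,I,I]
Op 2: C1 write [C1 write: invalidate ['C0=E'] -> C1=M] -> [I,M,I,I]
Op 3: C0 read [C0 read from I: others=['C1=M'] -> C0=S, others downsized to S] -> [S,S,I,I]
Op 4: C3 read [C3 read from I: others=['C0=S', 'C1=S'] -> C3=S, others downsized to S] -> [S,S,I,S]
Op 5: C2 read [C2 read from I: others=['C0=S', 'C1=S', 'C3=S'] -> C2=S, others downsized to S] -> [S,S,S,S]
Op 6: C1 write [C1 write: invalidate ['C0=S', 'C2=S', 'C3=S'] -> C1=M] -> [I,M,I,I]
Op 7: C1 read [C1 read: already in M, no change] -> [I,M,I,I]
Op 8: C3 write [C3 write: invalidate ['C1=M'] -> C3=M] -> [I,I,I,M]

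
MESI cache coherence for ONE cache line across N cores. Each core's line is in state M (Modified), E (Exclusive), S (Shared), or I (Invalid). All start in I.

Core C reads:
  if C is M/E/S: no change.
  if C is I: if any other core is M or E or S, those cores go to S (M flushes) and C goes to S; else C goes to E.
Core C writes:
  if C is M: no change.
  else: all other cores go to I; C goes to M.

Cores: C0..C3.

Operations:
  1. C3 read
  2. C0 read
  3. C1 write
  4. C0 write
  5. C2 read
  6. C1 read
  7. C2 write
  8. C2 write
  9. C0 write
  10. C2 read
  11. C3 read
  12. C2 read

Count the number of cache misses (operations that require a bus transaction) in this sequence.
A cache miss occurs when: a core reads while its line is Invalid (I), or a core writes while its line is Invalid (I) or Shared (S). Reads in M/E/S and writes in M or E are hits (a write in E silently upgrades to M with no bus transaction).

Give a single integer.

Op 1: C3 read [C3 read from I: no other sharers -> C3=E (exclusive)] -> [I,I,I,E] [MISS #1: read from I]
Op 2: C0 read [C0 read from I: others=['C3=E'] -> C0=S, others downsized to S] -> [S,I,I,S] [MISS #2: read from I]
Op 3: C1 write [C1 write: invalidate ['C0=S', 'C3=S'] -> C1=M] -> [I,M,I,I] [MISS #3: write from I]
Op 4: C0 write [C0 write: invalidate ['C1=M'] -> C0=M] -> [M,I,I,I] [MISS #4: write from I]
Op 5: C2 read [C2 read from I: others=['C0=M'] -> C2=S, others downsized to S] -> [S,I,S,I] [MISS #5: read from I]
Op 6: C1 read [C1 read from I: others=['C0=S', 'C2=S'] -> C1=S, others downsized to S] -> [S,S,S,I] [MISS #6: read from I]
Op 7: C2 write [C2 write: invalidate ['C0=S', 'C1=S'] -> C2=M] -> [I,I,M,I] [MISS #7: write from S]
Op 8: C2 write [C2 write: already M (modified), no change] -> [I,I,M,I] [hit: write from M]
Op 9: C0 write [C0 write: invalidate ['C2=M'] -> C0=M] -> [M,I,I,I] [MISS #8: write from I]
Op 10: C2 read [C2 read from I: others=['C0=M'] -> C2=S, others downsized to S] -> [S,I,S,I] [MISS #9: read from I]
Op 11: C3 read [C3 read from I: others=['C0=S', 'C2=S'] -> C3=S, others downsized to S] -> [S,I,S,S] [MISS #10: read from I]
Op 12: C2 read [C2 read: already in S, no change] -> [S,I,S,S] [hit: read from S]

Answer: 10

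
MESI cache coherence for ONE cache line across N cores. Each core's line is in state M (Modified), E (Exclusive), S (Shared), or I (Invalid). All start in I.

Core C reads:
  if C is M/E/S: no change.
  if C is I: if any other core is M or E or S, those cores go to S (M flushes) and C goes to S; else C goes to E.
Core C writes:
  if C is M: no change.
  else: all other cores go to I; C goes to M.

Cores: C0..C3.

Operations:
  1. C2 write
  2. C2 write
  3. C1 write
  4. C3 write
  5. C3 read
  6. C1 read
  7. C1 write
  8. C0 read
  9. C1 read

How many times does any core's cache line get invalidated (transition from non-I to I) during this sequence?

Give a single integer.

Answer: 3

Derivation:
Op 1: C2 write [C2 write: invalidate none -> C2=M] -> [I,I,M,I] (invalidations this op: 0; running total: 0)
Op 2: C2 write [C2 write: already M (modified), no change] -> [I,I,M,I] (invalidations this op: 0; running total: 0)
Op 3: C1 write [C1 write: invalidate ['C2=M'] -> C1=M] -> [I,M,I,I] (invalidations this op: 1; running total: 1)
Op 4: C3 write [C3 write: invalidate ['C1=M'] -> C3=M] -> [I,I,I,M] (invalidations this op: 1; running total: 2)
Op 5: C3 read [C3 read: already in M, no change] -> [I,I,I,M] (invalidations this op: 0; running total: 2)
Op 6: C1 read [C1 read from I: others=['C3=M'] -> C1=S, others downsized to S] -> [I,S,I,S] (invalidations this op: 0; running total: 2)
Op 7: C1 write [C1 write: invalidate ['C3=S'] -> C1=M] -> [I,M,I,I] (invalidations this op: 1; running total: 3)
Op 8: C0 read [C0 read from I: others=['C1=M'] -> C0=S, others downsized to S] -> [S,S,I,I] (invalidations this op: 0; running total: 3)
Op 9: C1 read [C1 read: already in S, no change] -> [S,S,I,I] (invalidations this op: 0; running total: 3)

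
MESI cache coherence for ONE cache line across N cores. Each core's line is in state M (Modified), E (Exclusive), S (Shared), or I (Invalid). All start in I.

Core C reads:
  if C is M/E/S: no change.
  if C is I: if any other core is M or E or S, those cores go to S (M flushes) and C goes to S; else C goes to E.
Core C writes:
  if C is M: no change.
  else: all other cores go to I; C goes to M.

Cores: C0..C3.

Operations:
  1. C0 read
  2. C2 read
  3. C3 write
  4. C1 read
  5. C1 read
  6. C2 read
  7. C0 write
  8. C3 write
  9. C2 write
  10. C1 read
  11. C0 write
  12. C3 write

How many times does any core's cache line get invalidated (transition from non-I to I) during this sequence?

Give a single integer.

Answer: 10

Derivation:
Op 1: C0 read [C0 read from I: no other sharers -> C0=E (exclusive)] -> [E,I,I,I] (invalidations this op: 0; running total: 0)
Op 2: C2 read [C2 read from I: others=['C0=E'] -> C2=S, others downsized to S] -> [S,I,S,I] (invalidations this op: 0; running total: 0)
Op 3: C3 write [C3 write: invalidate ['C0=S', 'C2=S'] -> C3=M] -> [I,I,I,M] (invalidations this op: 2; running total: 2)
Op 4: C1 read [C1 read from I: others=['C3=M'] -> C1=S, others downsized to S] -> [I,S,I,S] (invalidations this op: 0; running total: 2)
Op 5: C1 read [C1 read: already in S, no change] -> [I,S,I,S] (invalidations this op: 0; running total: 2)
Op 6: C2 read [C2 read from I: others=['C1=S', 'C3=S'] -> C2=S, others downsized to S] -> [I,S,S,S] (invalidations this op: 0; running total: 2)
Op 7: C0 write [C0 write: invalidate ['C1=S', 'C2=S', 'C3=S'] -> C0=M] -> [M,I,I,I] (invalidations this op: 3; running total: 5)
Op 8: C3 write [C3 write: invalidate ['C0=M'] -> C3=M] -> [I,I,I,M] (invalidations this op: 1; running total: 6)
Op 9: C2 write [C2 write: invalidate ['C3=M'] -> C2=M] -> [I,I,M,I] (invalidations this op: 1; running total: 7)
Op 10: C1 read [C1 read from I: others=['C2=M'] -> C1=S, others downsized to S] -> [I,S,S,I] (invalidations this op: 0; running total: 7)
Op 11: C0 write [C0 write: invalidate ['C1=S', 'C2=S'] -> C0=M] -> [M,I,I,I] (invalidations this op: 2; running total: 9)
Op 12: C3 write [C3 write: invalidate ['C0=M'] -> C3=M] -> [I,I,I,M] (invalidations this op: 1; running total: 10)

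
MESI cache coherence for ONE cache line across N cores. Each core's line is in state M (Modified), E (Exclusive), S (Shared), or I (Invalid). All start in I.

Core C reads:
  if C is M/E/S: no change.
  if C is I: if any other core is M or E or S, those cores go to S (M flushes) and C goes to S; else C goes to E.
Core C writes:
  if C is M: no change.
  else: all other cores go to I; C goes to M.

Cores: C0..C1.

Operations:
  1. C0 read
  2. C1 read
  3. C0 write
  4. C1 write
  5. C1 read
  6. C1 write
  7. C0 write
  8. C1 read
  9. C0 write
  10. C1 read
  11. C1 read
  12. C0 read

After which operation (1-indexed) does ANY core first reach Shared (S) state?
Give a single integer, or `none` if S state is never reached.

Op 1: C0 read [C0 read from I: no other sharers -> C0=E (exclusive)] -> [E,I]
Op 2: C1 read [C1 read from I: others=['C0=E'] -> C1=S, others downsized to S] -> [S,S]
  -> First S state at op 2; remaining ops need not be traced.

Answer: 2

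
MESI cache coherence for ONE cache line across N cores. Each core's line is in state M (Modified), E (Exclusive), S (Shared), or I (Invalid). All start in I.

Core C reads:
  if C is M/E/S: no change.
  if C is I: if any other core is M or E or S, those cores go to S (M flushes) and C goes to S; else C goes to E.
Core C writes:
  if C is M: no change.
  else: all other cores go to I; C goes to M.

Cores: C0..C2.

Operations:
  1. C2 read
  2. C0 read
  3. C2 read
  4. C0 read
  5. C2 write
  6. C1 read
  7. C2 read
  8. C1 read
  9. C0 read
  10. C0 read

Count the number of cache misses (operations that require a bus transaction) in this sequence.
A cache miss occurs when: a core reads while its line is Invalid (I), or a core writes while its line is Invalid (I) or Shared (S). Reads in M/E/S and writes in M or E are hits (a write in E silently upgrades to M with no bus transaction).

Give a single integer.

Op 1: C2 read [C2 read from I: no other sharers -> C2=E (exclusive)] -> [I,I,E] [MISS #1: read from I]
Op 2: C0 read [C0 read from I: others=['C2=E'] -> C0=S, others downsized to S] -> [S,I,S] [MISS #2: read from I]
Op 3: C2 read [C2 read: already in S, no change] -> [S,I,S] [hit: read from S]
Op 4: C0 read [C0 read: already in S, no change] -> [S,I,S] [hit: read from S]
Op 5: C2 write [C2 write: invalidate ['C0=S'] -> C2=M] -> [I,I,M] [MISS #3: write from S]
Op 6: C1 read [C1 read from I: others=['C2=M'] -> C1=S, others downsized to S] -> [I,S,S] [MISS #4: read from I]
Op 7: C2 read [C2 read: already in S, no change] -> [I,S,S] [hit: read from S]
Op 8: C1 read [C1 read: already in S, no change] -> [I,S,S] [hit: read from S]
Op 9: C0 read [C0 read from I: others=['C1=S', 'C2=S'] -> C0=S, others downsized to S] -> [S,S,S] [MISS #5: read from I]
Op 10: C0 read [C0 read: already in S, no change] -> [S,S,S] [hit: read from S]

Answer: 5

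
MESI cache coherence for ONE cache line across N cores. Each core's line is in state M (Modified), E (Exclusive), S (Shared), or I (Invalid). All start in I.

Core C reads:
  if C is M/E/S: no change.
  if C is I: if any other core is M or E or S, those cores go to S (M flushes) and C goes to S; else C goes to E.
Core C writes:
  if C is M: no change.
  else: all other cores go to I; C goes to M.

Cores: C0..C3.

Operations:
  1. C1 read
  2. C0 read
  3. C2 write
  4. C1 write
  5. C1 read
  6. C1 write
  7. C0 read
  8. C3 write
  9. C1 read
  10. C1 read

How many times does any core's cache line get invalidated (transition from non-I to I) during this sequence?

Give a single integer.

Answer: 5

Derivation:
Op 1: C1 read [C1 read from I: no other sharers -> C1=E (exclusive)] -> [I,E,I,I] (invalidations this op: 0; running total: 0)
Op 2: C0 read [C0 read from I: others=['C1=E'] -> C0=S, others downsized to S] -> [S,S,I,I] (invalidations this op: 0; running total: 0)
Op 3: C2 write [C2 write: invalidate ['C0=S', 'C1=S'] -> C2=M] -> [I,I,M,I] (invalidations this op: 2; running total: 2)
Op 4: C1 write [C1 write: invalidate ['C2=M'] -> C1=M] -> [I,M,I,I] (invalidations this op: 1; running total: 3)
Op 5: C1 read [C1 read: already in M, no change] -> [I,M,I,I] (invalidations this op: 0; running total: 3)
Op 6: C1 write [C1 write: already M (modified), no change] -> [I,M,I,I] (invalidations this op: 0; running total: 3)
Op 7: C0 read [C0 read from I: others=['C1=M'] -> C0=S, others downsized to S] -> [S,S,I,I] (invalidations this op: 0; running total: 3)
Op 8: C3 write [C3 write: invalidate ['C0=S', 'C1=S'] -> C3=M] -> [I,I,I,M] (invalidations this op: 2; running total: 5)
Op 9: C1 read [C1 read from I: others=['C3=M'] -> C1=S, others downsized to S] -> [I,S,I,S] (invalidations this op: 0; running total: 5)
Op 10: C1 read [C1 read: already in S, no change] -> [I,S,I,S] (invalidations this op: 0; running total: 5)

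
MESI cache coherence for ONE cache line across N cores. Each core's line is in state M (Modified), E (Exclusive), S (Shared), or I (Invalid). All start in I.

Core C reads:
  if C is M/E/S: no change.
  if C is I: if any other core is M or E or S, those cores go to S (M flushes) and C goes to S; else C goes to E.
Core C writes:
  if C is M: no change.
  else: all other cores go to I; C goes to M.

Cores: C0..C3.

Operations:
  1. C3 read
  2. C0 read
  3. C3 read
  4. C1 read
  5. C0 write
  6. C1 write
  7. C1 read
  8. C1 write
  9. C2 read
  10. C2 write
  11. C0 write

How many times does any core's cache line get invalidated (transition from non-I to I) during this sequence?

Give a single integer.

Op 1: C3 read [C3 read from I: no other sharers -> C3=E (exclusive)] -> [I,I,I,E] (invalidations this op: 0; running total: 0)
Op 2: C0 read [C0 read from I: others=['C3=E'] -> C0=S, others downsized to S] -> [S,I,I,S] (invalidations this op: 0; running total: 0)
Op 3: C3 read [C3 read: already in S, no change] -> [S,I,I,S] (invalidations this op: 0; running total: 0)
Op 4: C1 read [C1 read from I: others=['C0=S', 'C3=S'] -> C1=S, others downsized to S] -> [S,S,I,S] (invalidations this op: 0; running total: 0)
Op 5: C0 write [C0 write: invalidate ['C1=S', 'C3=S'] -> C0=M] -> [M,I,I,I] (invalidations this op: 2; running total: 2)
Op 6: C1 write [C1 write: invalidate ['C0=M'] -> C1=M] -> [I,M,I,I] (invalidations this op: 1; running total: 3)
Op 7: C1 read [C1 read: already in M, no change] -> [I,M,I,I] (invalidations this op: 0; running total: 3)
Op 8: C1 write [C1 write: already M (modified), no change] -> [I,M,I,I] (invalidations this op: 0; running total: 3)
Op 9: C2 read [C2 read from I: others=['C1=M'] -> C2=S, others downsized to S] -> [I,S,S,I] (invalidations this op: 0; running total: 3)
Op 10: C2 write [C2 write: invalidate ['C1=S'] -> C2=M] -> [I,I,M,I] (invalidations this op: 1; running total: 4)
Op 11: C0 write [C0 write: invalidate ['C2=M'] -> C0=M] -> [M,I,I,I] (invalidations this op: 1; running total: 5)

Answer: 5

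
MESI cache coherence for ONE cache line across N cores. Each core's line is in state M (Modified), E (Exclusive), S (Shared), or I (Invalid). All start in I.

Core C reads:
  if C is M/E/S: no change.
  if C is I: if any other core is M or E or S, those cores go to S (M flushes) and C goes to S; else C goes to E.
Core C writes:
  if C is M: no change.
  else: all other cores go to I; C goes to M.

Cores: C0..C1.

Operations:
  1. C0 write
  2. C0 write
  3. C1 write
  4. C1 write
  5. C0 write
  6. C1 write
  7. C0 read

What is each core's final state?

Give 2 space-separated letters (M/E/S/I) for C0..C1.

Answer: S S

Derivation:
Op 1: C0 write [C0 write: invalidate none -> C0=M] -> [M,I]
Op 2: C0 write [C0 write: already M (modified), no change] -> [M,I]
Op 3: C1 write [C1 write: invalidate ['C0=M'] -> C1=M] -> [I,M]
Op 4: C1 write [C1 write: already M (modified), no change] -> [I,M]
Op 5: C0 write [C0 write: invalidate ['C1=M'] -> C0=M] -> [M,I]
Op 6: C1 write [C1 write: invalidate ['C0=M'] -> C1=M] -> [I,M]
Op 7: C0 read [C0 read from I: others=['C1=M'] -> C0=S, others downsized to S] -> [S,S]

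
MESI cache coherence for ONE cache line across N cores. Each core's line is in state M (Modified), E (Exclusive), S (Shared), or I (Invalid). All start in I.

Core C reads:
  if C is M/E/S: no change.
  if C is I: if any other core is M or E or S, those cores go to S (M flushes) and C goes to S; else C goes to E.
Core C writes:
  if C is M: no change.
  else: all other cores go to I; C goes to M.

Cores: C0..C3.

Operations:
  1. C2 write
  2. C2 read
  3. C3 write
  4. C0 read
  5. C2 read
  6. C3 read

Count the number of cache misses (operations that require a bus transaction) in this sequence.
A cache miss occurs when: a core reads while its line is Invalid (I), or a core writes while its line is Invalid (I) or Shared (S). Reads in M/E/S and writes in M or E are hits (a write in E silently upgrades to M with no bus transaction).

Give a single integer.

Answer: 4

Derivation:
Op 1: C2 write [C2 write: invalidate none -> C2=M] -> [I,I,M,I] [MISS #1: write from I]
Op 2: C2 read [C2 read: already in M, no change] -> [I,I,M,I] [hit: read from M]
Op 3: C3 write [C3 write: invalidate ['C2=M'] -> C3=M] -> [I,I,I,M] [MISS #2: write from I]
Op 4: C0 read [C0 read from I: others=['C3=M'] -> C0=S, others downsized to S] -> [S,I,I,S] [MISS #3: read from I]
Op 5: C2 read [C2 read from I: others=['C0=S', 'C3=S'] -> C2=S, others downsized to S] -> [S,I,S,S] [MISS #4: read from I]
Op 6: C3 read [C3 read: already in S, no change] -> [S,I,S,S] [hit: read from S]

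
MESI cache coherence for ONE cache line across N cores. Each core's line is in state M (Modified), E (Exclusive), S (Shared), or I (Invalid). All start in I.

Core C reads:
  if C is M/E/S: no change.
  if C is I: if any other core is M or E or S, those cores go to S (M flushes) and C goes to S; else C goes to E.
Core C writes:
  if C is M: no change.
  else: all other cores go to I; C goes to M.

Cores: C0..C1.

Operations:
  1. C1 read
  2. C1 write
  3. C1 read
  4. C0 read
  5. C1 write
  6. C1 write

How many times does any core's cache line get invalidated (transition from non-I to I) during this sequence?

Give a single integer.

Op 1: C1 read [C1 read from I: no other sharers -> C1=E (exclusive)] -> [I,E] (invalidations this op: 0; running total: 0)
Op 2: C1 write [C1 write: invalidate none -> C1=M] -> [I,M] (invalidations this op: 0; running total: 0)
Op 3: C1 read [C1 read: already in M, no change] -> [I,M] (invalidations this op: 0; running total: 0)
Op 4: C0 read [C0 read from I: others=['C1=M'] -> C0=S, others downsized to S] -> [S,S] (invalidations this op: 0; running total: 0)
Op 5: C1 write [C1 write: invalidate ['C0=S'] -> C1=M] -> [I,M] (invalidations this op: 1; running total: 1)
Op 6: C1 write [C1 write: already M (modified), no change] -> [I,M] (invalidations this op: 0; running total: 1)

Answer: 1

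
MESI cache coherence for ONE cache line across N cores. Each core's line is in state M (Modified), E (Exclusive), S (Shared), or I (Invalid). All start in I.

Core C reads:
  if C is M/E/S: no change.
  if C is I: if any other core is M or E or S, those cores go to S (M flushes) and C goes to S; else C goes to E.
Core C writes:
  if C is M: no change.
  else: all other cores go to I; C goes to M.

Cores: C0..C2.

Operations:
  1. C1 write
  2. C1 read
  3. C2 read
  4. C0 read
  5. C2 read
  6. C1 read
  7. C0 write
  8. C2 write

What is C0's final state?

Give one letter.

Answer: I

Derivation:
Op 1: C1 write [C1 write: invalidate none -> C1=M] -> [I,M,I]
Op 2: C1 read [C1 read: already in M, no change] -> [I,M,I]
Op 3: C2 read [C2 read from I: others=['C1=M'] -> C2=S, others downsized to S] -> [I,S,S]
Op 4: C0 read [C0 read from I: others=['C1=S', 'C2=S'] -> C0=S, others downsized to S] -> [S,S,S]
Op 5: C2 read [C2 read: already in S, no change] -> [S,S,S]
Op 6: C1 read [C1 read: already in S, no change] -> [S,S,S]
Op 7: C0 write [C0 write: invalidate ['C1=S', 'C2=S'] -> C0=M] -> [M,I,I]
Op 8: C2 write [C2 write: invalidate ['C0=M'] -> C2=M] -> [I,I,M]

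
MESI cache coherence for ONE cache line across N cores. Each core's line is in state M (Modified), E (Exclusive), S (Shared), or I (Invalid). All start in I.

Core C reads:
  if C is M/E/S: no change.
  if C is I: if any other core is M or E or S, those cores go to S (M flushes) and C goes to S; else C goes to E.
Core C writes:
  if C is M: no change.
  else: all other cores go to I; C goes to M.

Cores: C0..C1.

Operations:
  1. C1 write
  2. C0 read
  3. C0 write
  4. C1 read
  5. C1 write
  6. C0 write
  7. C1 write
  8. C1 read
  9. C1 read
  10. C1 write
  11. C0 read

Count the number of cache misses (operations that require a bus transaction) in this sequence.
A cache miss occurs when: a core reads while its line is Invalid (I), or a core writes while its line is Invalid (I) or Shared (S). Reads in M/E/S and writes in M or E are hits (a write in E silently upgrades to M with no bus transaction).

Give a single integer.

Op 1: C1 write [C1 write: invalidate none -> C1=M] -> [I,M] [MISS #1: write from I]
Op 2: C0 read [C0 read from I: others=['C1=M'] -> C0=S, others downsized to S] -> [S,S] [MISS #2: read from I]
Op 3: C0 write [C0 write: invalidate ['C1=S'] -> C0=M] -> [M,I] [MISS #3: write from S]
Op 4: C1 read [C1 read from I: others=['C0=M'] -> C1=S, others downsized to S] -> [S,S] [MISS #4: read from I]
Op 5: C1 write [C1 write: invalidate ['C0=S'] -> C1=M] -> [I,M] [MISS #5: write from S]
Op 6: C0 write [C0 write: invalidate ['C1=M'] -> C0=M] -> [M,I] [MISS #6: write from I]
Op 7: C1 write [C1 write: invalidate ['C0=M'] -> C1=M] -> [I,M] [MISS #7: write from I]
Op 8: C1 read [C1 read: already in M, no change] -> [I,M] [hit: read from M]
Op 9: C1 read [C1 read: already in M, no change] -> [I,M] [hit: read from M]
Op 10: C1 write [C1 write: already M (modified), no change] -> [I,M] [hit: write from M]
Op 11: C0 read [C0 read from I: others=['C1=M'] -> C0=S, others downsized to S] -> [S,S] [MISS #8: read from I]

Answer: 8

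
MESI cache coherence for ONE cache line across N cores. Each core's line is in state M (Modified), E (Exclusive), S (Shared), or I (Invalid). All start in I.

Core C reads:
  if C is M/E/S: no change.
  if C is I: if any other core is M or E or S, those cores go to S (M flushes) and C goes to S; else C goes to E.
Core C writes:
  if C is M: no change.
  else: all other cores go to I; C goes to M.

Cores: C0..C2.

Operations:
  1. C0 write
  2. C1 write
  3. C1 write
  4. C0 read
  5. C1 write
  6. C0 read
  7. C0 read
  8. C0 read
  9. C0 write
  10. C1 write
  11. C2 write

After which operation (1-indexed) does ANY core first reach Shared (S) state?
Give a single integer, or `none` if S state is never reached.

Op 1: C0 write [C0 write: invalidate none -> C0=M] -> [M,I,I]
Op 2: C1 write [C1 write: invalidate ['C0=M'] -> C1=M] -> [I,M,I]
Op 3: C1 write [C1 write: already M (modified), no change] -> [I,M,I]
Op 4: C0 read [C0 read from I: others=['C1=M'] -> C0=S, others downsized to S] -> [S,S,I]
  -> First S state at op 4; remaining ops need not be traced.

Answer: 4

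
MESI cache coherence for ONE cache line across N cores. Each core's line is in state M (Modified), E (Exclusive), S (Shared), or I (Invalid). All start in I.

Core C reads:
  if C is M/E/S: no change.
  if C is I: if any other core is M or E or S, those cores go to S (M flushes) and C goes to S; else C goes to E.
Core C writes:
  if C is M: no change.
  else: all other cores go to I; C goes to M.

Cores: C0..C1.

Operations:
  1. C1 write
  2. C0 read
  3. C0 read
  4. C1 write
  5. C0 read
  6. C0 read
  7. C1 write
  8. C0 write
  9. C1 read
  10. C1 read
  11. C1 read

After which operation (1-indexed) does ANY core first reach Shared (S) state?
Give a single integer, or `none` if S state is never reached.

Answer: 2

Derivation:
Op 1: C1 write [C1 write: invalidate none -> C1=M] -> [I,M]
Op 2: C0 read [C0 read from I: others=['C1=M'] -> C0=S, others downsized to S] -> [S,S]
  -> First S state at op 2; remaining ops need not be traced.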